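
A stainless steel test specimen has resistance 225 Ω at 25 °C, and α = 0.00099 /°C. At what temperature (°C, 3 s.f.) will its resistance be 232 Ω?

56.4 °C

R = R₀(1 + α(T − T₀)) ⇒ T = T₀ + (R/R₀ − 1)/α
T = 25 + (232/225 − 1)/0.00099 = 25 + (0.03111)/0.00099 = 56.4 °C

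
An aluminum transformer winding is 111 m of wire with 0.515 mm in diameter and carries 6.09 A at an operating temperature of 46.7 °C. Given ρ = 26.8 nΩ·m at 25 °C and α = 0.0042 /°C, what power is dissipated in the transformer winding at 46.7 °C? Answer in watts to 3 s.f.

578 W

ρ = 26.8 nΩ·m = 2.68×10^-8 Ω·m
A = π(d/2)² = π(2.5750e-04 m)² = 2.083e-07 m²
R₍25₎ = ρL/A = (2.68×10^-8)(111)/(2.083e-07) = 14.28 Ω
R₍46.7₎ = R₍25₎(1 + αΔT) = 14.28 × (1 + 0.0042×21.7) = 15.58 Ω
P = I²R = (6.09)² × 15.58 = 578 W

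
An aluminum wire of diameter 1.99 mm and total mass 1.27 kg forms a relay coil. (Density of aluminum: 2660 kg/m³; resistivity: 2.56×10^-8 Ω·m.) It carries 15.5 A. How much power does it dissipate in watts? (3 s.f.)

304 W

A = π(d/2)² = π(9.9500e-04 m)² = 3.1103e-06 m²
L = m/(density·A) = 1.27/(2660×3.1103e-06) = 153.5 m
R = ρL/A = (2.56×10^-8)(153.5)/(3.1103e-06) = 1.263 Ω
P = I²R = (15.5)² × 1.263 = 304 W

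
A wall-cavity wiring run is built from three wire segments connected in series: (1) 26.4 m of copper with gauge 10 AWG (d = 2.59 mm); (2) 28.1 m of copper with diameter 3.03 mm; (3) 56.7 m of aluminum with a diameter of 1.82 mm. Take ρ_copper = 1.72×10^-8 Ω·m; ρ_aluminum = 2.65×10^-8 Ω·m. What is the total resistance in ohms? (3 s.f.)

Seg 1: A = π(2.59/2 mm)² = π(1.2950e-03 m)² = 5.269e-06 m²
R_1 = (1.72×10^-8)(26.4)/(5.269e-06) = 0.08619 Ω
Seg 2: A = π(d/2)² = π(1.5150e-03 m)² = 7.211e-06 m²
R_2 = (1.72×10^-8)(28.1)/(7.211e-06) = 0.06703 Ω
Seg 3: A = π(d/2)² = π(9.1000e-04 m)² = 2.602e-06 m²
R_3 = (2.65×10^-8)(56.7)/(2.602e-06) = 0.5776 Ω
R_total = R_1 + R_2 + R_3 = 0.731 Ω

0.731 Ω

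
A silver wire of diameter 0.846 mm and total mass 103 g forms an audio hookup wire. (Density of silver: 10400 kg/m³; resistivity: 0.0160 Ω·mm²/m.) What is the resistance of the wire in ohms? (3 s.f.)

ρ = 0.0160 Ω·mm²/m = 1.60×10^-8 Ω·m
A = π(d/2)² = π(4.2300e-04 m)² = 5.6212e-07 m²
L = m/(density·A) = 0.103/(10400×5.6212e-07) = 17.62 m
R = ρL/A = (1.60×10^-8)(17.62)/(5.6212e-07) = 0.501 Ω

0.501 Ω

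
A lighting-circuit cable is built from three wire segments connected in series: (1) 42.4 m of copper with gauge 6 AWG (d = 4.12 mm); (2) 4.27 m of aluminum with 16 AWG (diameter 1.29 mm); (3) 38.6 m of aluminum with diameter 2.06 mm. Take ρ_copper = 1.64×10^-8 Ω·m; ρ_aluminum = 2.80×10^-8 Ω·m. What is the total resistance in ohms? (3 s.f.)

0.468 Ω

Seg 1: A = π(4.12/2 mm)² = π(2.0600e-03 m)² = 1.333e-05 m²
R_1 = (1.64×10^-8)(42.4)/(1.333e-05) = 0.05216 Ω
Seg 2: A = π(1.29/2 mm)² = π(6.4500e-04 m)² = 1.307e-06 m²
R_2 = (2.80×10^-8)(4.27)/(1.307e-06) = 0.09148 Ω
Seg 3: A = π(d/2)² = π(1.0300e-03 m)² = 3.333e-06 m²
R_3 = (2.80×10^-8)(38.6)/(3.333e-06) = 0.3243 Ω
R_total = R_1 + R_2 + R_3 = 0.468 Ω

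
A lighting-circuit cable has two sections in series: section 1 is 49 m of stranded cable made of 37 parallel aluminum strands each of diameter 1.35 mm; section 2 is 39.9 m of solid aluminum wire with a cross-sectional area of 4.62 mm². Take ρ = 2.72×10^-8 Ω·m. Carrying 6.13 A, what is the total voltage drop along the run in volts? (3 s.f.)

1.59 V

Section 1: A_strand = π(6.7500e-04)² = 1.431e-06 m²; R₁ = ρL/(N·A_s) = (2.72×10^-8)(49)/(37×1.431e-06) = 0.02517 Ω
Section 2: A = 4.62 mm² = 4.620e-06 m²
R₂ = (2.72×10^-8)(39.9)/(4.620e-06) = 0.2349 Ω
R = R₁ + R₂ = 0.2601 Ω
V = IR = 6.13 × 0.2601 = 1.59 V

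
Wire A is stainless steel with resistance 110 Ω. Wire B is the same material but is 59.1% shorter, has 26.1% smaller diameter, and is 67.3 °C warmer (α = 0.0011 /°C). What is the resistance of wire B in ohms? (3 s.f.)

R ∝ ρL/d² with ρ ∝ (1+αΔT), so R_B/R_A = (1 − 59.1/100) × (1 − 26.1/100)⁻² × (1 + 0.0011×67.3)
= 0.409 × 1.831 × 1.074 = 0.8044
R_B = 0.8044 × 110 = 88.5 Ω

88.5 Ω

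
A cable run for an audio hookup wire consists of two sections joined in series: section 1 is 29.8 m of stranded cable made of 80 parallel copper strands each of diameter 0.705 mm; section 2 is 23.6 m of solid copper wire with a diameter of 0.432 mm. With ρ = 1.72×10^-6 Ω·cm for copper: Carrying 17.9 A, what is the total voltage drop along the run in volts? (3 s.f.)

49.9 V

ρ = 1.72×10^-6 Ω·cm = 1.72×10^-8 Ω·m
Section 1: A_strand = π(3.5250e-04)² = 3.904e-07 m²; R₁ = ρL/(N·A_s) = (1.72×10^-8)(29.8)/(80×3.904e-07) = 0.01641 Ω
Section 2: A = π(d/2)² = π(2.1600e-04 m)² = 1.466e-07 m²
R₂ = (1.72×10^-8)(23.6)/(1.466e-07) = 2.769 Ω
R = R₁ + R₂ = 2.786 Ω
V = IR = 17.9 × 2.786 = 49.9 V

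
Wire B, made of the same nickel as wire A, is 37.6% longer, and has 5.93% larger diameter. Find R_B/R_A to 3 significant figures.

1.23

R ∝ L/d², so R_B/R_A = (1 + 37.6/100) × (1 + 5.93/100)⁻²
= 1.376 × 0.8912 = 1.23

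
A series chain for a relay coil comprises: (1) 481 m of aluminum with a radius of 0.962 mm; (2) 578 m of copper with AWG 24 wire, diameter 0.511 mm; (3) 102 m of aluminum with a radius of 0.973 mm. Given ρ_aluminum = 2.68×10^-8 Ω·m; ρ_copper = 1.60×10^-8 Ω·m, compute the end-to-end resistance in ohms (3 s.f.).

Seg 1: A = πr² = π(9.6200e-04 m)² = 2.907e-06 m²
R_1 = (2.68×10^-8)(481)/(2.907e-06) = 4.434 Ω
Seg 2: A = π(0.511/2 mm)² = π(2.5550e-04 m)² = 2.051e-07 m²
R_2 = (1.60×10^-8)(578)/(2.051e-07) = 45.09 Ω
Seg 3: A = πr² = π(9.7300e-04 m)² = 2.974e-06 m²
R_3 = (2.68×10^-8)(102)/(2.974e-06) = 0.9191 Ω
R_total = R_1 + R_2 + R_3 = 50.4 Ω

50.4 Ω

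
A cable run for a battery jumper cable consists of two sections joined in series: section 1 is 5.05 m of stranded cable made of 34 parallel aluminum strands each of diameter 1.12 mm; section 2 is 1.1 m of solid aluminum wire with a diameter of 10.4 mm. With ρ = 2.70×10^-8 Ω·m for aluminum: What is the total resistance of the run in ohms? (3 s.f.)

0.00442 Ω

Section 1: A_strand = π(5.6000e-04)² = 9.852e-07 m²; R₁ = ρL/(N·A_s) = (2.70×10^-8)(5.05)/(34×9.852e-07) = 0.004071 Ω
Section 2: A = π(d/2)² = π(5.2000e-03 m)² = 8.495e-05 m²
R₂ = (2.70×10^-8)(1.1)/(8.495e-05) = 3.496×10^-4 Ω
R = R₁ + R₂ = 0.00442 Ω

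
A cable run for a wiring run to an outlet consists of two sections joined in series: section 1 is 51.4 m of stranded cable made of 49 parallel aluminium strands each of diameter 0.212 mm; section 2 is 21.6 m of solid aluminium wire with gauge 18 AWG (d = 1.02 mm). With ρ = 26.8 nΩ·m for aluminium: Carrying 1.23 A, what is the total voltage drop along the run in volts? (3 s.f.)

1.85 V

ρ = 26.8 nΩ·m = 2.68×10^-8 Ω·m
Section 1: A_strand = π(1.0600e-04)² = 3.530e-08 m²; R₁ = ρL/(N·A_s) = (2.68×10^-8)(51.4)/(49×3.530e-08) = 0.7964 Ω
Section 2: A = π(1.02/2 mm)² = π(5.1000e-04 m)² = 8.171e-07 m²
R₂ = (2.68×10^-8)(21.6)/(8.171e-07) = 0.7084 Ω
R = R₁ + R₂ = 1.505 Ω
V = IR = 1.23 × 1.505 = 1.85 V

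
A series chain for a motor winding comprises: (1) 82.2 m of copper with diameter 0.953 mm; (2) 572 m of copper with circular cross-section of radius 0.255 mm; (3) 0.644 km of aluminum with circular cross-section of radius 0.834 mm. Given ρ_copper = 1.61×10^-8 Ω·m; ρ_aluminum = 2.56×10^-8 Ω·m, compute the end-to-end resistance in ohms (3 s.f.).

54.5 Ω

Seg 1: A = π(d/2)² = π(4.7650e-04 m)² = 7.133e-07 m²
R_1 = (1.61×10^-8)(82.2)/(7.133e-07) = 1.855 Ω
Seg 2: A = πr² = π(2.5500e-04 m)² = 2.043e-07 m²
R_2 = (1.61×10^-8)(572)/(2.043e-07) = 45.08 Ω
Seg 3: A = πr² = π(8.3400e-04 m)² = 2.185e-06 m²
R_3 = (2.56×10^-8)(644)/(2.185e-06) = 7.545 Ω
R_total = R_1 + R_2 + R_3 = 54.5 Ω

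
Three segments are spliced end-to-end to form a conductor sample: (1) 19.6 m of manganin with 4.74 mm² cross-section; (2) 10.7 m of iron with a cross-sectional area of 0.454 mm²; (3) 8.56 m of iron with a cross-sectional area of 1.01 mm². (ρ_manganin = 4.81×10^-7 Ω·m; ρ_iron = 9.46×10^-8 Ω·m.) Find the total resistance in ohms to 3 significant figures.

Seg 1: A = 4.74 mm² = 4.740e-06 m²
R_1 = (4.81×10^-7)(19.6)/(4.740e-06) = 1.989 Ω
Seg 2: A = 0.454 mm² = 4.540e-07 m²
R_2 = (9.46×10^-8)(10.7)/(4.540e-07) = 2.23 Ω
Seg 3: A = 1.01 mm² = 1.010e-06 m²
R_3 = (9.46×10^-8)(8.56)/(1.010e-06) = 0.8018 Ω
R_total = R_1 + R_2 + R_3 = 5.02 Ω

5.02 Ω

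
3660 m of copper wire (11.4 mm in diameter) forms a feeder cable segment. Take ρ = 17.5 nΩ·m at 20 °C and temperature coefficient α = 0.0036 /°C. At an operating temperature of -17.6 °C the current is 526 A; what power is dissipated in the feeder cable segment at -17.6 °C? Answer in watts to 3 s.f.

ρ = 17.5 nΩ·m = 1.75×10^-8 Ω·m
A = π(d/2)² = π(5.7000e-03 m)² = 1.021e-04 m²
R₍20₎ = ρL/A = (1.75×10^-8)(3660)/(1.021e-04) = 0.6275 Ω
R₍-17.6₎ = R₍20₎(1 + αΔT) = 0.6275 × (1 + 0.0036×-37.6) = 0.5426 Ω
P = I²R = (526)² × 0.5426 = 1.50×10^5 W

1.50×10^5 W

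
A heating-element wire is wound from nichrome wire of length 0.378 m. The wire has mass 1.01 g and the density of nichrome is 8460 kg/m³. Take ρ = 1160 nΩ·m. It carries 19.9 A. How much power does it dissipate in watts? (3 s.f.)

550 W

ρ = 1160 nΩ·m = 1.16×10^-6 Ω·m
A = m/(density·L) = 0.00101/(8460×0.378) = 3.1583e-07 m²
R = ρL/A = (1.16×10^-6)(0.378)/(3.1583e-07) = 1.388 Ω
P = I²R = (19.9)² × 1.388 = 550 W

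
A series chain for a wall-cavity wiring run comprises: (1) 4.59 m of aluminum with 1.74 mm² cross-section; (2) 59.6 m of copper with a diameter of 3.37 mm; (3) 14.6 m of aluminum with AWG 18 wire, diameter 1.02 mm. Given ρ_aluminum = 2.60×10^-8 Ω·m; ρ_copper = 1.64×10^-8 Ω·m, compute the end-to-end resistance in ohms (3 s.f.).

Seg 1: A = 1.74 mm² = 1.740e-06 m²
R_1 = (2.60×10^-8)(4.59)/(1.740e-06) = 0.06859 Ω
Seg 2: A = π(d/2)² = π(1.6850e-03 m)² = 8.920e-06 m²
R_2 = (1.64×10^-8)(59.6)/(8.920e-06) = 0.1096 Ω
Seg 3: A = π(1.02/2 mm)² = π(5.1000e-04 m)² = 8.171e-07 m²
R_3 = (2.60×10^-8)(14.6)/(8.171e-07) = 0.4646 Ω
R_total = R_1 + R_2 + R_3 = 0.643 Ω

0.643 Ω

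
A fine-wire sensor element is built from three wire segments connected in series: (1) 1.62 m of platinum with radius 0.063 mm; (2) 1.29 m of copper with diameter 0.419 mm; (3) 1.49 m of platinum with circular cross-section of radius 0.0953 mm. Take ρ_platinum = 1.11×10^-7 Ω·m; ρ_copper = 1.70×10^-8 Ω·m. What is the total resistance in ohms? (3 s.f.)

Seg 1: A = πr² = π(6.3000e-05 m)² = 1.247e-08 m²
R_1 = (1.11×10^-7)(1.62)/(1.247e-08) = 14.42 Ω
Seg 2: A = π(d/2)² = π(2.0950e-04 m)² = 1.379e-07 m²
R_2 = (1.70×10^-8)(1.29)/(1.379e-07) = 0.159 Ω
Seg 3: A = πr² = π(9.5300e-05 m)² = 2.853e-08 m²
R_3 = (1.11×10^-7)(1.49)/(2.853e-08) = 5.797 Ω
R_total = R_1 + R_2 + R_3 = 20.4 Ω

20.4 Ω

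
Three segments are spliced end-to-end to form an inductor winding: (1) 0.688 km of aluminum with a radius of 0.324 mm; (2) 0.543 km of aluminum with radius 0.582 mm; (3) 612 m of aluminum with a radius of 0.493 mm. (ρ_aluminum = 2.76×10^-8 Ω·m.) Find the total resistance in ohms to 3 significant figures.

93.8 Ω

Seg 1: A = πr² = π(3.2400e-04 m)² = 3.298e-07 m²
R_1 = (2.76×10^-8)(688)/(3.298e-07) = 57.58 Ω
Seg 2: A = πr² = π(5.8200e-04 m)² = 1.064e-06 m²
R_2 = (2.76×10^-8)(543)/(1.064e-06) = 14.08 Ω
Seg 3: A = πr² = π(4.9300e-04 m)² = 7.636e-07 m²
R_3 = (2.76×10^-8)(612)/(7.636e-07) = 22.12 Ω
R_total = R_1 + R_2 + R_3 = 93.8 Ω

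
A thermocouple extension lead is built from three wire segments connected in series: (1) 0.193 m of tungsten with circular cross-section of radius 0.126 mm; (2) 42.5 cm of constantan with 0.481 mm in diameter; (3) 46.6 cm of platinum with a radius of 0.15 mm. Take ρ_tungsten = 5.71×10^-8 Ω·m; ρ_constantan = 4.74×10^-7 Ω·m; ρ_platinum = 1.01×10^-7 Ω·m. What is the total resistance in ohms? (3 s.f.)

Seg 1: A = πr² = π(1.2600e-04 m)² = 4.988e-08 m²
R_1 = (5.71×10^-8)(0.193)/(4.988e-08) = 0.221 Ω
Seg 2: A = π(d/2)² = π(2.4050e-04 m)² = 1.817e-07 m²
R_2 = (4.74×10^-7)(0.425)/(1.817e-07) = 1.109 Ω
Seg 3: A = πr² = π(1.5000e-04 m)² = 7.069e-08 m²
R_3 = (1.01×10^-7)(0.466)/(7.069e-08) = 0.6658 Ω
R_total = R_1 + R_2 + R_3 = 2.00 Ω

2.00 Ω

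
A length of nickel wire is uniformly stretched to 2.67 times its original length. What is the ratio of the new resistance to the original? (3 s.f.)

7.13

Volume constant ⇒ A' = A/k with k = 2.67. R' = ρ(kL)/(A/k) = k²R.
Factor = 7.13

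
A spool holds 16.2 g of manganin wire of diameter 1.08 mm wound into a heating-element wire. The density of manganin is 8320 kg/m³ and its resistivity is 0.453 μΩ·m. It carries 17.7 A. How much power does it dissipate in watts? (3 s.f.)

ρ = 0.453 μΩ·m = 4.53×10^-7 Ω·m
A = π(d/2)² = π(5.4000e-04 m)² = 9.1609e-07 m²
L = m/(density·A) = 0.0162/(8320×9.1609e-07) = 2.125 m
R = ρL/A = (4.53×10^-7)(2.125)/(9.1609e-07) = 1.051 Ω
P = I²R = (17.7)² × 1.051 = 329 W

329 W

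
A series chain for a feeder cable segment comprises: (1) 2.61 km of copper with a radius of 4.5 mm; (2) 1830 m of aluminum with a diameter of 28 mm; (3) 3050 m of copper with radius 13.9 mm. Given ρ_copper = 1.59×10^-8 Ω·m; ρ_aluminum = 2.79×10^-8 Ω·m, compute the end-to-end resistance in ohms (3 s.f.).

0.815 Ω

Seg 1: A = πr² = π(4.5000e-03 m)² = 6.362e-05 m²
R_1 = (1.59×10^-8)(2610)/(6.362e-05) = 0.6523 Ω
Seg 2: A = π(d/2)² = π(1.4000e-02 m)² = 6.158e-04 m²
R_2 = (2.79×10^-8)(1830)/(6.158e-04) = 0.08292 Ω
Seg 3: A = πr² = π(1.3900e-02 m)² = 6.070e-04 m²
R_3 = (1.59×10^-8)(3050)/(6.070e-04) = 0.07989 Ω
R_total = R_1 + R_2 + R_3 = 0.815 Ω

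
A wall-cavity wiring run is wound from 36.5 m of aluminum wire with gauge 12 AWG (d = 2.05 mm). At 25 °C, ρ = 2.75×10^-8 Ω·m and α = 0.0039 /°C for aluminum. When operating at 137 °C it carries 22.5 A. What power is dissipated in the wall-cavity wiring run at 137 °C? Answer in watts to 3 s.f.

221 W

A = π(2.05/2 mm)² = π(1.0250e-03 m)² = 3.301e-06 m²
R₍25₎ = ρL/A = (2.75×10^-8)(36.5)/(3.301e-06) = 0.3041 Ω
R₍137₎ = R₍25₎(1 + αΔT) = 0.3041 × (1 + 0.0039×112) = 0.4369 Ω
P = I²R = (22.5)² × 0.4369 = 221 W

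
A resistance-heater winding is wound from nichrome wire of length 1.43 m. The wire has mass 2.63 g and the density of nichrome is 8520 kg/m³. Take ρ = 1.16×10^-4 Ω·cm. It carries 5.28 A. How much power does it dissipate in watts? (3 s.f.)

ρ = 1.16×10^-4 Ω·cm = 1.16×10^-6 Ω·m
A = m/(density·L) = 0.00263/(8520×1.43) = 2.1586e-07 m²
R = ρL/A = (1.16×10^-6)(1.43)/(2.1586e-07) = 7.684 Ω
P = I²R = (5.28)² × 7.684 = 214 W

214 W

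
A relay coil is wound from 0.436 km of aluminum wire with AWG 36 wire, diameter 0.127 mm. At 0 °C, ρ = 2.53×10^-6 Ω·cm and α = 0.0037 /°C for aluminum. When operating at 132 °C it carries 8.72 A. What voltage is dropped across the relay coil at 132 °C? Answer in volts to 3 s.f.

ρ = 2.53×10^-6 Ω·cm = 2.53×10^-8 Ω·m
A = π(0.127/2 mm)² = π(6.3500e-05 m)² = 1.267e-08 m²
R₍0₎ = ρL/A = (2.53×10^-8)(436)/(1.267e-08) = 870.8 Ω
R₍132₎ = R₍0₎(1 + αΔT) = 870.8 × (1 + 0.0037×132) = 1296 Ω
V = IR = 8.72 × 1296 = 11300 V

11300 V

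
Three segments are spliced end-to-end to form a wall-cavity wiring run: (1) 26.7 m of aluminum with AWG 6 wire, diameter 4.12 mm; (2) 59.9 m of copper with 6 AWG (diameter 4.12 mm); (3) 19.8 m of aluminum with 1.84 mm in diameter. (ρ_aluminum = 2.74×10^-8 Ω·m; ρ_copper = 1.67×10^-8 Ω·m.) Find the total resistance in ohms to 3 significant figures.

Seg 1: A = π(4.12/2 mm)² = π(2.0600e-03 m)² = 1.333e-05 m²
R_1 = (2.74×10^-8)(26.7)/(1.333e-05) = 0.05488 Ω
Seg 2: A = π(4.12/2 mm)² = π(2.0600e-03 m)² = 1.333e-05 m²
R_2 = (1.67×10^-8)(59.9)/(1.333e-05) = 0.07503 Ω
Seg 3: A = π(d/2)² = π(9.2000e-04 m)² = 2.659e-06 m²
R_3 = (2.74×10^-8)(19.8)/(2.659e-06) = 0.204 Ω
R_total = R_1 + R_2 + R_3 = 0.334 Ω

0.334 Ω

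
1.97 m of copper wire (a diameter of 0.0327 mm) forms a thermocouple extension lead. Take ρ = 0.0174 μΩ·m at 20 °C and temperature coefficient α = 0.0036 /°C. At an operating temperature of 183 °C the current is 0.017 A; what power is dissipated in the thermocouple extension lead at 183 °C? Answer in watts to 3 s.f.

ρ = 0.0174 μΩ·m = 1.74×10^-8 Ω·m
A = π(d/2)² = π(1.6350e-05 m)² = 8.398e-10 m²
R₍20₎ = ρL/A = (1.74×10^-8)(1.97)/(8.398e-10) = 40.82 Ω
R₍183₎ = R₍20₎(1 + αΔT) = 40.82 × (1 + 0.0036×163) = 64.77 Ω
P = I²R = (0.017)² × 64.77 = 0.0187 W

0.0187 W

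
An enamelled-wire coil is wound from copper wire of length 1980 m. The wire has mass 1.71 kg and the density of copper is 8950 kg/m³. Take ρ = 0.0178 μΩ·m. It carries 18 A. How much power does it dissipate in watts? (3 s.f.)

ρ = 0.0178 μΩ·m = 1.78×10^-8 Ω·m
A = m/(density·L) = 1.71/(8950×1980) = 9.6496e-08 m²
R = ρL/A = (1.78×10^-8)(1980)/(9.6496e-08) = 365.2 Ω
P = I²R = (18)² × 365.2 = 1.18×10^5 W

1.18×10^5 W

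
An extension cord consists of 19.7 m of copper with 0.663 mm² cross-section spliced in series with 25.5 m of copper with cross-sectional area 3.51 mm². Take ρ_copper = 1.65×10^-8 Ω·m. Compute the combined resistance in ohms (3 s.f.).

Segment 1: A = 0.663 mm² = 6.630e-07 m²
R₁ = ρL/A = (1.65×10^-8)(19.7)/(6.630e-07) = 0.4903 Ω
Segment 2: A = 3.51 mm² = 3.510e-06 m²
R₂ = (1.65×10^-8)(25.5)/(3.510e-06) = 0.1199 Ω
R = R₁ + R₂ = 0.610 Ω

0.610 Ω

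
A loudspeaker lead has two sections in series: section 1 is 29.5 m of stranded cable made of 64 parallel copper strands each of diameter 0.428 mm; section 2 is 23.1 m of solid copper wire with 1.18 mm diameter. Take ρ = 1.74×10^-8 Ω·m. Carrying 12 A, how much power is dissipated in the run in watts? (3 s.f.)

61.0 W

Section 1: A_strand = π(2.1400e-04)² = 1.439e-07 m²; R₁ = ρL/(N·A_s) = (1.74×10^-8)(29.5)/(64×1.439e-07) = 0.05575 Ω
Section 2: A = π(d/2)² = π(5.9000e-04 m)² = 1.094e-06 m²
R₂ = (1.74×10^-8)(23.1)/(1.094e-06) = 0.3675 Ω
R = R₁ + R₂ = 0.4233 Ω
P = I²R = (12)² × 0.4233 = 61.0 W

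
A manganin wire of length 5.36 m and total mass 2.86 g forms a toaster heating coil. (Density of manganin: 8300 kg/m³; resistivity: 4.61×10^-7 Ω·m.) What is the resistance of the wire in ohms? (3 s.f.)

38.4 Ω

A = m/(density·L) = 0.00286/(8300×5.36) = 6.4287e-08 m²
R = ρL/A = (4.61×10^-7)(5.36)/(6.4287e-08) = 38.4 Ω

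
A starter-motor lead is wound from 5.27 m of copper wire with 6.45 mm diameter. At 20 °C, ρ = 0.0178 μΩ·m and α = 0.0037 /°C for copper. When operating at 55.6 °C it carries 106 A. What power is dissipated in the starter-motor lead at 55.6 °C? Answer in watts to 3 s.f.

36.5 W

ρ = 0.0178 μΩ·m = 1.78×10^-8 Ω·m
A = π(d/2)² = π(3.2250e-03 m)² = 3.267e-05 m²
R₍20₎ = ρL/A = (1.78×10^-8)(5.27)/(3.267e-05) = 0.002871 Ω
R₍55.6₎ = R₍20₎(1 + αΔT) = 0.002871 × (1 + 0.0037×35.6) = 0.003249 Ω
P = I²R = (106)² × 0.003249 = 36.5 W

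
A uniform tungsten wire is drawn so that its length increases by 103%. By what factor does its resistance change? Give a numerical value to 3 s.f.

k = 1 + 103/100 = 2.03; volume constant ⇒ A' = A/k, so R' = k²R.
Factor = 4.12

4.12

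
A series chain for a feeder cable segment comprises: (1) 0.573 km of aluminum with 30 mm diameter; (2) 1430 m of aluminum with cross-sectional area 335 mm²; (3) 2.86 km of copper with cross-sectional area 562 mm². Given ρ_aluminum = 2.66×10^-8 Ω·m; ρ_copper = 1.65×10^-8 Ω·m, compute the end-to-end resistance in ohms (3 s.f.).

Seg 1: A = π(d/2)² = π(1.5000e-02 m)² = 7.069e-04 m²
R_1 = (2.66×10^-8)(573)/(7.069e-04) = 0.02156 Ω
Seg 2: A = 335 mm² = 3.350e-04 m²
R_2 = (2.66×10^-8)(1430)/(3.350e-04) = 0.1135 Ω
Seg 3: A = 562 mm² = 5.620e-04 m²
R_3 = (1.65×10^-8)(2860)/(5.620e-04) = 0.08397 Ω
R_total = R_1 + R_2 + R_3 = 0.219 Ω

0.219 Ω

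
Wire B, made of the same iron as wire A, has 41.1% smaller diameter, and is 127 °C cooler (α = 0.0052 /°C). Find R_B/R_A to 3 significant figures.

0.979

R ∝ ρL/d² with ρ ∝ (1+αΔT), so R_B/R_A = (1 − 41.1/100)⁻² × (1 − 0.0052×127)
= 2.882 × 0.3396 = 0.979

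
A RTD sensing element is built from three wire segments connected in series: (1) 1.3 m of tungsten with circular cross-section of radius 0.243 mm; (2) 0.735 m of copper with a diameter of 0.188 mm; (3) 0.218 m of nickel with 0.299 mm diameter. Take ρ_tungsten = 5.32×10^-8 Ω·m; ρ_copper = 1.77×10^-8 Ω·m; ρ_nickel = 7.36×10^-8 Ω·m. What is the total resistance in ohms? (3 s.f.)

1.07 Ω

Seg 1: A = πr² = π(2.4300e-04 m)² = 1.855e-07 m²
R_1 = (5.32×10^-8)(1.3)/(1.855e-07) = 0.3728 Ω
Seg 2: A = π(d/2)² = π(9.4000e-05 m)² = 2.776e-08 m²
R_2 = (1.77×10^-8)(0.735)/(2.776e-08) = 0.4687 Ω
Seg 3: A = π(d/2)² = π(1.4950e-04 m)² = 7.022e-08 m²
R_3 = (7.36×10^-8)(0.218)/(7.022e-08) = 0.2285 Ω
R_total = R_1 + R_2 + R_3 = 1.07 Ω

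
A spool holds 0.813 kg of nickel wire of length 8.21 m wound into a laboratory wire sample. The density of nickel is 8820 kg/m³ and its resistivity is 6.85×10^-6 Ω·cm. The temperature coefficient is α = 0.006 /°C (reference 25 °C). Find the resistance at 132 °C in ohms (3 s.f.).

0.0822 Ω

ρ = 6.85×10^-6 Ω·cm = 6.85×10^-8 Ω·m
A = m/(density·L) = 0.813/(8820×8.21) = 1.1227e-05 m²
R = ρL/A = (6.85×10^-8)(8.21)/(1.1227e-05) = 0.05009 Ω
R(132 °C) = 0.05009 × (1 + 0.006×107) = 0.0822 Ω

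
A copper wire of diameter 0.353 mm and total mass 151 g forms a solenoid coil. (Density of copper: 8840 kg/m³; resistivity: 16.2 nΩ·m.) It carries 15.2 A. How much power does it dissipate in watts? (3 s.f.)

6670 W

ρ = 16.2 nΩ·m = 1.62×10^-8 Ω·m
A = π(d/2)² = π(1.7650e-04 m)² = 9.7868e-08 m²
L = m/(density·A) = 0.151/(8840×9.7868e-08) = 174.5 m
R = ρL/A = (1.62×10^-8)(174.5)/(9.7868e-08) = 28.89 Ω
P = I²R = (15.2)² × 28.89 = 6670 W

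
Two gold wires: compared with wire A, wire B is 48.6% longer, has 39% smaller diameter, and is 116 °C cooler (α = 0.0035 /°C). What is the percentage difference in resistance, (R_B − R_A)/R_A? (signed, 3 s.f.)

137%

R ∝ ρL/d² with ρ ∝ (1+αΔT), so R_B/R_A = (1 + 48.6/100) × (1 − 39/100)⁻² × (1 − 0.0035×116)
= 1.486 × 2.687 × 0.594 = 2.372
(R_B − R_A)/R_A = 2.372 − 1 = 137%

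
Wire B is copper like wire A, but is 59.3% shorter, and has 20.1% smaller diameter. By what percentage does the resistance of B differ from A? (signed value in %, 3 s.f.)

-36.2%

R ∝ L/d², so R_B/R_A = (1 − 59.3/100) × (1 − 20.1/100)⁻²
= 0.407 × 1.566 = 0.6375
(R_B − R_A)/R_A = 0.6375 − 1 = -36.2%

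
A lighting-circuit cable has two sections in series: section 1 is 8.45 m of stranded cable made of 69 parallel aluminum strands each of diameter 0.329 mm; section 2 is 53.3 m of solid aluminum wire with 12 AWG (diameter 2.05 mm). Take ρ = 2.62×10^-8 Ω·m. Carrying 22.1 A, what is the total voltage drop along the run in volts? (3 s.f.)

10.2 V

Section 1: A_strand = π(1.6450e-04)² = 8.501e-08 m²; R₁ = ρL/(N·A_s) = (2.62×10^-8)(8.45)/(69×8.501e-08) = 0.03774 Ω
Section 2: A = π(2.05/2 mm)² = π(1.0250e-03 m)² = 3.301e-06 m²
R₂ = (2.62×10^-8)(53.3)/(3.301e-06) = 0.4231 Ω
R = R₁ + R₂ = 0.4608 Ω
V = IR = 22.1 × 0.4608 = 10.2 V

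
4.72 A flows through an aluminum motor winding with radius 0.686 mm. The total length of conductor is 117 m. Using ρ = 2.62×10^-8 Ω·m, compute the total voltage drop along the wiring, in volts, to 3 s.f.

9.79 V

A = πr² = π(6.8600e-04 m)² = 1.478e-06 m²
R = ρL/A = (2.62×10^-8)(117)/(1.478e-06) = 2.073 Ω
V = IR = 4.72 × 2.073 = 9.79 V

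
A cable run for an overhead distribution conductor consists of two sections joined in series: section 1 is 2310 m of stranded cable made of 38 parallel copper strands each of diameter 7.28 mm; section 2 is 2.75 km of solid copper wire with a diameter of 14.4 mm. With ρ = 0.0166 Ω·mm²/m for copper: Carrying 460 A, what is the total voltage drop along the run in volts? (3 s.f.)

140 V

ρ = 0.0166 Ω·mm²/m = 1.66×10^-8 Ω·m
Section 1: A_strand = π(3.6400e-03)² = 4.162e-05 m²; R₁ = ρL/(N·A_s) = (1.66×10^-8)(2310)/(38×4.162e-05) = 0.02424 Ω
Section 2: A = π(d/2)² = π(7.2000e-03 m)² = 1.629e-04 m²
R₂ = (1.66×10^-8)(2750)/(1.629e-04) = 0.2803 Ω
R = R₁ + R₂ = 0.3045 Ω
V = IR = 460 × 0.3045 = 140 V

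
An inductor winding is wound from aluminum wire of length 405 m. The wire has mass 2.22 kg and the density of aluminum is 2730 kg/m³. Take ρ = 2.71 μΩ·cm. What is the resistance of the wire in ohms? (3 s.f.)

5.47 Ω

ρ = 2.71 μΩ·cm = 2.71×10^-8 Ω·m
A = m/(density·L) = 2.22/(2730×405) = 2.0079e-06 m²
R = ρL/A = (2.71×10^-8)(405)/(2.0079e-06) = 5.47 Ω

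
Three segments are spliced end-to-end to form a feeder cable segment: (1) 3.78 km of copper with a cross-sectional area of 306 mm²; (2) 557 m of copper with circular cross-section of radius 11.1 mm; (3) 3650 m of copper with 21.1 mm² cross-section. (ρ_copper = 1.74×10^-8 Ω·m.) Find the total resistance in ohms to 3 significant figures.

3.25 Ω

Seg 1: A = 306 mm² = 3.060e-04 m²
R_1 = (1.74×10^-8)(3780)/(3.060e-04) = 0.2149 Ω
Seg 2: A = πr² = π(1.1100e-02 m)² = 3.871e-04 m²
R_2 = (1.74×10^-8)(557)/(3.871e-04) = 0.02504 Ω
Seg 3: A = 21.1 mm² = 2.110e-05 m²
R_3 = (1.74×10^-8)(3650)/(2.110e-05) = 3.01 Ω
R_total = R_1 + R_2 + R_3 = 3.25 Ω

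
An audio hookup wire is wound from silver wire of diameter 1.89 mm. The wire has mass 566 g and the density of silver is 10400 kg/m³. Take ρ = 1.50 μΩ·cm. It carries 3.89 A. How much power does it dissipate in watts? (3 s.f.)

1.57 W

ρ = 1.50 μΩ·cm = 1.50×10^-8 Ω·m
A = π(d/2)² = π(9.4500e-04 m)² = 2.8055e-06 m²
L = m/(density·A) = 0.566/(10400×2.8055e-06) = 19.4 m
R = ρL/A = (1.50×10^-8)(19.4)/(2.8055e-06) = 0.1037 Ω
P = I²R = (3.89)² × 0.1037 = 1.57 W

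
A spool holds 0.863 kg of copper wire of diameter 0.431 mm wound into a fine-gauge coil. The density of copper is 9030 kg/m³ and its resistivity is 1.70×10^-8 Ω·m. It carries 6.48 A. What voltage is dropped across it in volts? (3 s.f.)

495 V

A = π(d/2)² = π(2.1550e-04 m)² = 1.4590e-07 m²
L = m/(density·A) = 0.863/(9030×1.4590e-07) = 655.1 m
R = ρL/A = (1.70×10^-8)(655.1)/(1.4590e-07) = 76.33 Ω
V = IR = 6.48 × 76.33 = 495 V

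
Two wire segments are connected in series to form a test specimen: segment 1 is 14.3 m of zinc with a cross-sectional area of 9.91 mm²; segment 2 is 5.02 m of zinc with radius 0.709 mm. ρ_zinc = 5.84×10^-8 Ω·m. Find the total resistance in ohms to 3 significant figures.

0.270 Ω

Segment 1: A = 9.91 mm² = 9.910e-06 m²
R₁ = ρL/A = (5.84×10^-8)(14.3)/(9.910e-06) = 0.08427 Ω
Segment 2: A = πr² = π(7.0900e-04 m)² = 1.579e-06 m²
R₂ = (5.84×10^-8)(5.02)/(1.579e-06) = 0.1856 Ω
R = R₁ + R₂ = 0.270 Ω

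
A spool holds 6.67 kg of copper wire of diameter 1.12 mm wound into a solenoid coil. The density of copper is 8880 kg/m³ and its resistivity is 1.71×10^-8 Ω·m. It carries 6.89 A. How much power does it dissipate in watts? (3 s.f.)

628 W

A = π(d/2)² = π(5.6000e-04 m)² = 9.8520e-07 m²
L = m/(density·A) = 6.67/(8880×9.8520e-07) = 762.4 m
R = ρL/A = (1.71×10^-8)(762.4)/(9.8520e-07) = 13.23 Ω
P = I²R = (6.89)² × 13.23 = 628 W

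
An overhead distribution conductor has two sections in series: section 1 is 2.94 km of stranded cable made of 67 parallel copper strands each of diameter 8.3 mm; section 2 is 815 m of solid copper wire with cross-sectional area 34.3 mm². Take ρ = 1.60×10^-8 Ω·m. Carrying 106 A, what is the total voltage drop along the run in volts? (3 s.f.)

41.7 V

Section 1: A_strand = π(4.1500e-03)² = 5.411e-05 m²; R₁ = ρL/(N·A_s) = (1.60×10^-8)(2940)/(67×5.411e-05) = 0.01298 Ω
Section 2: A = 34.3 mm² = 3.430e-05 m²
R₂ = (1.60×10^-8)(815)/(3.430e-05) = 0.3802 Ω
R = R₁ + R₂ = 0.3932 Ω
V = IR = 106 × 0.3932 = 41.7 V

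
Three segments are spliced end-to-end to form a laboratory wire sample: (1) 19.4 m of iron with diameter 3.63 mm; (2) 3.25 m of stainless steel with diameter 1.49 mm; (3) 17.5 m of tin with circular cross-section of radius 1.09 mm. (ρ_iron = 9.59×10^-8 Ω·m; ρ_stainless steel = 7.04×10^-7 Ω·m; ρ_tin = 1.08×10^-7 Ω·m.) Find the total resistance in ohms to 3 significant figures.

Seg 1: A = π(d/2)² = π(1.8150e-03 m)² = 1.035e-05 m²
R_1 = (9.59×10^-8)(19.4)/(1.035e-05) = 0.1798 Ω
Seg 2: A = π(d/2)² = π(7.4500e-04 m)² = 1.744e-06 m²
R_2 = (7.04×10^-7)(3.25)/(1.744e-06) = 1.312 Ω
Seg 3: A = πr² = π(1.0900e-03 m)² = 3.733e-06 m²
R_3 = (1.08×10^-7)(17.5)/(3.733e-06) = 0.5064 Ω
R_total = R_1 + R_2 + R_3 = 2.00 Ω

2.00 Ω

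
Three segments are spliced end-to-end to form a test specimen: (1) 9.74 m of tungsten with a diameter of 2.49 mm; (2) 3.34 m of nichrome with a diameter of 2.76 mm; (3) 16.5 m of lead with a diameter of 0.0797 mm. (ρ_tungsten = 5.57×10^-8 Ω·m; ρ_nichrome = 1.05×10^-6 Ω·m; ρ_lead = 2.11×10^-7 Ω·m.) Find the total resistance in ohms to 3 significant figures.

Seg 1: A = π(d/2)² = π(1.2450e-03 m)² = 4.870e-06 m²
R_1 = (5.57×10^-8)(9.74)/(4.870e-06) = 0.1114 Ω
Seg 2: A = π(d/2)² = π(1.3800e-03 m)² = 5.983e-06 m²
R_2 = (1.05×10^-6)(3.34)/(5.983e-06) = 0.5862 Ω
Seg 3: A = π(d/2)² = π(3.9850e-05 m)² = 4.989e-09 m²
R_3 = (2.11×10^-7)(16.5)/(4.989e-09) = 697.8 Ω
R_total = R_1 + R_2 + R_3 = 699 Ω

699 Ω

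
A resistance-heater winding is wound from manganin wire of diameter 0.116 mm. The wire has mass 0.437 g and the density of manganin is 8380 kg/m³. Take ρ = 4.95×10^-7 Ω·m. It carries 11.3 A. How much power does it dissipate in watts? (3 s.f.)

A = π(d/2)² = π(5.8000e-05 m)² = 1.0568e-08 m²
L = m/(density·A) = 4.370×10^-4/(8380×1.0568e-08) = 4.934 m
R = ρL/A = (4.95×10^-7)(4.934)/(1.0568e-08) = 231.1 Ω
P = I²R = (11.3)² × 231.1 = 29500 W

29500 W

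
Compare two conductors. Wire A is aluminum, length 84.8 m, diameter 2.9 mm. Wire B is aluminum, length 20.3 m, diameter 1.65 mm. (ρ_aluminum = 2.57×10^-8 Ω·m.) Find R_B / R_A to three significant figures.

R ∝ ρL/d², so R_B/R_A = (L_B/L_A) × (d_A/d_B)²
= (20.3/84.8) × (2.9/1.65)² = 0.739

0.739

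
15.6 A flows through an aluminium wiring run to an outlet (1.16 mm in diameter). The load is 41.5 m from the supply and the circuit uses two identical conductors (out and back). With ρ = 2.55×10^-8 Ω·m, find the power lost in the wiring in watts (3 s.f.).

487 W

A = π(d/2)² = π(5.8000e-04 m)² = 1.057e-06 m²
Total conductor length (both ways) L = 2 × 41.5 = 83 m
R = ρL/A = (2.55×10^-8)(83)/(1.057e-06) = 2.003 Ω
P = I²R = (15.6)² × 2.003 = 487 W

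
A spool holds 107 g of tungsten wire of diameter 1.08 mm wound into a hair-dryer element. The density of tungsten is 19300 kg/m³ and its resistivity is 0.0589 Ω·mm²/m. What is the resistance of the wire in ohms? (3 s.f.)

0.389 Ω

ρ = 0.0589 Ω·mm²/m = 5.89×10^-8 Ω·m
A = π(d/2)² = π(5.4000e-04 m)² = 9.1609e-07 m²
L = m/(density·A) = 0.107/(19300×9.1609e-07) = 6.052 m
R = ρL/A = (5.89×10^-8)(6.052)/(9.1609e-07) = 0.389 Ω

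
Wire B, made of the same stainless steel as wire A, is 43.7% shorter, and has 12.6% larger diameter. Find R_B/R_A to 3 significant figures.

0.444

R ∝ L/d², so R_B/R_A = (1 − 43.7/100) × (1 + 12.6/100)⁻²
= 0.563 × 0.7887 = 0.444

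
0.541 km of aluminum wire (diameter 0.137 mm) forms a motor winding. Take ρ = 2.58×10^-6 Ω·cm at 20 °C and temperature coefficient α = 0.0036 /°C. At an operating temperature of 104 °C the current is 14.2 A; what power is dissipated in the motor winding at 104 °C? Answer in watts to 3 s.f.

ρ = 2.58×10^-6 Ω·cm = 2.58×10^-8 Ω·m
A = π(d/2)² = π(6.8500e-05 m)² = 1.474e-08 m²
R₍20₎ = ρL/A = (2.58×10^-8)(541)/(1.474e-08) = 946.9 Ω
R₍104₎ = R₍20₎(1 + αΔT) = 946.9 × (1 + 0.0036×84) = 1233 Ω
P = I²R = (14.2)² × 1233 = 2.49×10^5 W

2.49×10^5 W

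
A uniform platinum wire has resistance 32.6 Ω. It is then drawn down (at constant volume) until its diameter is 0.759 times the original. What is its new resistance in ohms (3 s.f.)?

Volume constant ⇒ L' = L/r² with r = 0.759. R' = ρL'/A' = ρ(L/r²)/(πr²d₀²/4) = R/r⁴.
R' = 3.013 × 32.6 = 98.2 Ω

98.2 Ω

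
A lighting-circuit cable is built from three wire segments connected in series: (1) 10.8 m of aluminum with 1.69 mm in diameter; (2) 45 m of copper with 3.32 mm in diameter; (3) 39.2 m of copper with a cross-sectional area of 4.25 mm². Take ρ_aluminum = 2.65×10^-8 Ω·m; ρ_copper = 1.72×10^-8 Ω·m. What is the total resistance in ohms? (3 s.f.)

Seg 1: A = π(d/2)² = π(8.4500e-04 m)² = 2.243e-06 m²
R_1 = (2.65×10^-8)(10.8)/(2.243e-06) = 0.1276 Ω
Seg 2: A = π(d/2)² = π(1.6600e-03 m)² = 8.657e-06 m²
R_2 = (1.72×10^-8)(45)/(8.657e-06) = 0.08941 Ω
Seg 3: A = 4.25 mm² = 4.250e-06 m²
R_3 = (1.72×10^-8)(39.2)/(4.250e-06) = 0.1586 Ω
R_total = R_1 + R_2 + R_3 = 0.376 Ω

0.376 Ω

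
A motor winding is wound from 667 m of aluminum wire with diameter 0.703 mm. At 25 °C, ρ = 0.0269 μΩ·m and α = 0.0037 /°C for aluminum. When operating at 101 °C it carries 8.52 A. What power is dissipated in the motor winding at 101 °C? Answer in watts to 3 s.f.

4300 W

ρ = 0.0269 μΩ·m = 2.69×10^-8 Ω·m
A = π(d/2)² = π(3.5150e-04 m)² = 3.882e-07 m²
R₍25₎ = ρL/A = (2.69×10^-8)(667)/(3.882e-07) = 46.23 Ω
R₍101₎ = R₍25₎(1 + αΔT) = 46.23 × (1 + 0.0037×76) = 59.22 Ω
P = I²R = (8.52)² × 59.22 = 4300 W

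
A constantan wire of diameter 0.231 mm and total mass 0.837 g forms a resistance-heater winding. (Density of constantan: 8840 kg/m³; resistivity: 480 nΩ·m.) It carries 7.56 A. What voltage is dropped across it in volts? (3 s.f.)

196 V

ρ = 480 nΩ·m = 4.80×10^-7 Ω·m
A = π(d/2)² = π(1.1550e-04 m)² = 4.1910e-08 m²
L = m/(density·A) = 8.370×10^-4/(8840×4.1910e-08) = 2.259 m
R = ρL/A = (4.80×10^-7)(2.259)/(4.1910e-08) = 25.88 Ω
V = IR = 7.56 × 25.88 = 196 V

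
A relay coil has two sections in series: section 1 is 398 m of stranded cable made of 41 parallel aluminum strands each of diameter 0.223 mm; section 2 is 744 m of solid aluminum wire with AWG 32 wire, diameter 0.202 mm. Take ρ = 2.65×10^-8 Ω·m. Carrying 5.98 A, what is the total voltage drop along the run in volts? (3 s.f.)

3720 V

Section 1: A_strand = π(1.1150e-04)² = 3.906e-08 m²; R₁ = ρL/(N·A_s) = (2.65×10^-8)(398)/(41×3.906e-08) = 6.586 Ω
Section 2: A = π(0.202/2 mm)² = π(1.0100e-04 m)² = 3.205e-08 m²
R₂ = (2.65×10^-8)(744)/(3.205e-08) = 615.2 Ω
R = R₁ + R₂ = 621.8 Ω
V = IR = 5.98 × 621.8 = 3720 V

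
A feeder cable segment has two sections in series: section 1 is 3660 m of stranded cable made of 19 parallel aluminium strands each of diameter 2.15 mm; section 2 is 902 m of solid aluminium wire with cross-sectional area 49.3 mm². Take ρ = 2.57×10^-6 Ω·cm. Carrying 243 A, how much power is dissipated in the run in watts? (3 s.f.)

1.08×10^5 W

ρ = 2.57×10^-6 Ω·cm = 2.57×10^-8 Ω·m
Section 1: A_strand = π(1.0750e-03)² = 3.631e-06 m²; R₁ = ρL/(N·A_s) = (2.57×10^-8)(3660)/(19×3.631e-06) = 1.364 Ω
Section 2: A = 49.3 mm² = 4.930e-05 m²
R₂ = (2.57×10^-8)(902)/(4.930e-05) = 0.4702 Ω
R = R₁ + R₂ = 1.834 Ω
P = I²R = (243)² × 1.834 = 1.08×10^5 W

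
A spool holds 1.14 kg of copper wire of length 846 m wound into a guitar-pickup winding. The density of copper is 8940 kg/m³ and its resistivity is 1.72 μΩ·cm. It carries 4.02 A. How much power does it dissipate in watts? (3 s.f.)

1560 W

ρ = 1.72 μΩ·cm = 1.72×10^-8 Ω·m
A = m/(density·L) = 1.14/(8940×846) = 1.5073e-07 m²
R = ρL/A = (1.72×10^-8)(846)/(1.5073e-07) = 96.54 Ω
P = I²R = (4.02)² × 96.54 = 1560 W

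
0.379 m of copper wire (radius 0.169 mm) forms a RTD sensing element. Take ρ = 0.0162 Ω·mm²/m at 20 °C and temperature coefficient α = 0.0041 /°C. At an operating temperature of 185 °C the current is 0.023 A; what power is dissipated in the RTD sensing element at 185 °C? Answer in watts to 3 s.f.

ρ = 0.0162 Ω·mm²/m = 1.62×10^-8 Ω·m
A = πr² = π(1.6900e-04 m)² = 8.973e-08 m²
R₍20₎ = ρL/A = (1.62×10^-8)(0.379)/(8.973e-08) = 0.06843 Ω
R₍185₎ = R₍20₎(1 + αΔT) = 0.06843 × (1 + 0.0041×165) = 0.1147 Ω
P = I²R = (0.023)² × 0.1147 = 6.07×10^-5 W

6.07×10^-5 W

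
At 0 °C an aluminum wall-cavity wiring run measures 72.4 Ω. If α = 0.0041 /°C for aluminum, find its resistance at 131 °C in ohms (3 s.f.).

ΔT = 131 − 0 = 131 °C
R = R₀(1 + αΔT) = 72.4 × (1 + 0.0041×131) = 72.4 × 1.537 = 111 Ω

111 Ω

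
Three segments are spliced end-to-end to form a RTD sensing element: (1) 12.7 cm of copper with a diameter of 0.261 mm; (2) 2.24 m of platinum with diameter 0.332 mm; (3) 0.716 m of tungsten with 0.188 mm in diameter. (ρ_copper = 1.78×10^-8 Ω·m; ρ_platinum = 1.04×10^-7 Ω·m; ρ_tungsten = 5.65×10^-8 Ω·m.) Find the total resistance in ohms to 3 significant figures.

Seg 1: A = π(d/2)² = π(1.3050e-04 m)² = 5.350e-08 m²
R_1 = (1.78×10^-8)(0.127)/(5.350e-08) = 0.04225 Ω
Seg 2: A = π(d/2)² = π(1.6600e-04 m)² = 8.657e-08 m²
R_2 = (1.04×10^-7)(2.24)/(8.657e-08) = 2.691 Ω
Seg 3: A = π(d/2)² = π(9.4000e-05 m)² = 2.776e-08 m²
R_3 = (5.65×10^-8)(0.716)/(2.776e-08) = 1.457 Ω
R_total = R_1 + R_2 + R_3 = 4.19 Ω

4.19 Ω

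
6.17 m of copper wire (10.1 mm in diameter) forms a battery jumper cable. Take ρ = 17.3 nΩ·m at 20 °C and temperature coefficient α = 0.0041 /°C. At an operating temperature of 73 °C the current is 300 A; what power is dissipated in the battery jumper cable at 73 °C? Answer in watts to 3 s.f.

146 W

ρ = 17.3 nΩ·m = 1.73×10^-8 Ω·m
A = π(d/2)² = π(5.0500e-03 m)² = 8.012e-05 m²
R₍20₎ = ρL/A = (1.73×10^-8)(6.17)/(8.012e-05) = 0.001332 Ω
R₍73₎ = R₍20₎(1 + αΔT) = 0.001332 × (1 + 0.0041×53) = 0.001622 Ω
P = I²R = (300)² × 0.001622 = 146 W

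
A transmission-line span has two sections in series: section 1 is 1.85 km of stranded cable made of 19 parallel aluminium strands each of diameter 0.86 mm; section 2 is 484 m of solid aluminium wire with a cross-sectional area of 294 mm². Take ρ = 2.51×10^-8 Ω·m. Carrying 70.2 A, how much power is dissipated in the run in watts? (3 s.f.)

Section 1: A_strand = π(4.3000e-04)² = 5.809e-07 m²; R₁ = ρL/(N·A_s) = (2.51×10^-8)(1850)/(19×5.809e-07) = 4.207 Ω
Section 2: A = 294 mm² = 2.940e-04 m²
R₂ = (2.51×10^-8)(484)/(2.940e-04) = 0.04132 Ω
R = R₁ + R₂ = 4.249 Ω
P = I²R = (70.2)² × 4.249 = 20900 W

20900 W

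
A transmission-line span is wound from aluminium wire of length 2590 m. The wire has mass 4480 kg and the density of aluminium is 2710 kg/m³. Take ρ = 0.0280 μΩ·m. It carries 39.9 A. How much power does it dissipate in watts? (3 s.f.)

ρ = 0.0280 μΩ·m = 2.80×10^-8 Ω·m
A = m/(density·L) = 4480/(2710×2590) = 6.3828e-04 m²
R = ρL/A = (2.80×10^-8)(2590)/(6.3828e-04) = 0.1136 Ω
P = I²R = (39.9)² × 0.1136 = 181 W

181 W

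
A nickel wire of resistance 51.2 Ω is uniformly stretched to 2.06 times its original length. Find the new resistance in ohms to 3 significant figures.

Volume constant ⇒ A' = A/k with k = 2.06. R' = ρ(kL)/(A/k) = k²R.
R' = 4.244 × 51.2 = 217 Ω

217 Ω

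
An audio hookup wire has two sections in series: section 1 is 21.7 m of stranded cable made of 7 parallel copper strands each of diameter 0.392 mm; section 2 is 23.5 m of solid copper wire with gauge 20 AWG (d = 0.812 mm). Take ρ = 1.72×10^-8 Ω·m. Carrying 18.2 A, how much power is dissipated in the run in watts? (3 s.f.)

Section 1: A_strand = π(1.9600e-04)² = 1.207e-07 m²; R₁ = ρL/(N·A_s) = (1.72×10^-8)(21.7)/(7×1.207e-07) = 0.4418 Ω
Section 2: A = π(0.812/2 mm)² = π(4.0600e-04 m)² = 5.178e-07 m²
R₂ = (1.72×10^-8)(23.5)/(5.178e-07) = 0.7805 Ω
R = R₁ + R₂ = 1.222 Ω
P = I²R = (18.2)² × 1.222 = 405 W

405 W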